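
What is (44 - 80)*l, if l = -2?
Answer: 72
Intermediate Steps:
(44 - 80)*l = (44 - 80)*(-2) = -36*(-2) = 72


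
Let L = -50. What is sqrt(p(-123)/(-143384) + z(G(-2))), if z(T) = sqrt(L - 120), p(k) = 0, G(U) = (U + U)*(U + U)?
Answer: 170**(1/4)*sqrt(I) ≈ 2.5533 + 2.5533*I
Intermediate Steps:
G(U) = 4*U**2 (G(U) = (2*U)*(2*U) = 4*U**2)
z(T) = I*sqrt(170) (z(T) = sqrt(-50 - 120) = sqrt(-170) = I*sqrt(170))
sqrt(p(-123)/(-143384) + z(G(-2))) = sqrt(0/(-143384) + I*sqrt(170)) = sqrt(0*(-1/143384) + I*sqrt(170)) = sqrt(0 + I*sqrt(170)) = sqrt(I*sqrt(170)) = 170**(1/4)*sqrt(I)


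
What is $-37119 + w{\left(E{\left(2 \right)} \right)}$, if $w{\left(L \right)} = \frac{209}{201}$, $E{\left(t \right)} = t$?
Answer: $- \frac{7460710}{201} \approx -37118.0$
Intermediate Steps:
$w{\left(L \right)} = \frac{209}{201}$ ($w{\left(L \right)} = 209 \cdot \frac{1}{201} = \frac{209}{201}$)
$-37119 + w{\left(E{\left(2 \right)} \right)} = -37119 + \frac{209}{201} = - \frac{7460710}{201}$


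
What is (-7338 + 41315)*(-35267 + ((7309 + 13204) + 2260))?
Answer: -424508638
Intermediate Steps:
(-7338 + 41315)*(-35267 + ((7309 + 13204) + 2260)) = 33977*(-35267 + (20513 + 2260)) = 33977*(-35267 + 22773) = 33977*(-12494) = -424508638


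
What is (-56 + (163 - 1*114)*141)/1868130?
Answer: 623/169830 ≈ 0.0036684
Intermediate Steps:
(-56 + (163 - 1*114)*141)/1868130 = (-56 + (163 - 114)*141)*(1/1868130) = (-56 + 49*141)*(1/1868130) = (-56 + 6909)*(1/1868130) = 6853*(1/1868130) = 623/169830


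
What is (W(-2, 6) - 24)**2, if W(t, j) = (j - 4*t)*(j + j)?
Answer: 20736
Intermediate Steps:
W(t, j) = 2*j*(j - 4*t) (W(t, j) = (j - 4*t)*(2*j) = 2*j*(j - 4*t))
(W(-2, 6) - 24)**2 = (2*6*(6 - 4*(-2)) - 24)**2 = (2*6*(6 + 8) - 24)**2 = (2*6*14 - 24)**2 = (168 - 24)**2 = 144**2 = 20736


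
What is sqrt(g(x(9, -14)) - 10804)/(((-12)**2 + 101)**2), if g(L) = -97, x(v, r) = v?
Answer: I*sqrt(10901)/60025 ≈ 0.0017394*I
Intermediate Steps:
sqrt(g(x(9, -14)) - 10804)/(((-12)**2 + 101)**2) = sqrt(-97 - 10804)/(((-12)**2 + 101)**2) = sqrt(-10901)/((144 + 101)**2) = (I*sqrt(10901))/(245**2) = (I*sqrt(10901))/60025 = (I*sqrt(10901))*(1/60025) = I*sqrt(10901)/60025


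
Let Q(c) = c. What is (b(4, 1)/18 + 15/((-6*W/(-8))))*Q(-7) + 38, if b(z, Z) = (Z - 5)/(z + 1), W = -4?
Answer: 3299/45 ≈ 73.311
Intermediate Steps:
b(z, Z) = (-5 + Z)/(1 + z)
(b(4, 1)/18 + 15/((-6*W/(-8))))*Q(-7) + 38 = (((-5 + 1)/(1 + 4))/18 + 15/((-6*(-4)/(-8))))*(-7) + 38 = ((-4/5)*(1/18) + 15/((24*(-1/8))))*(-7) + 38 = (((1/5)*(-4))*(1/18) + 15/(-3))*(-7) + 38 = (-4/5*1/18 + 15*(-1/3))*(-7) + 38 = (-2/45 - 5)*(-7) + 38 = -227/45*(-7) + 38 = 1589/45 + 38 = 3299/45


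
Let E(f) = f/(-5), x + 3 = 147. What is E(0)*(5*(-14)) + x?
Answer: 144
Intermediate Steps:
x = 144 (x = -3 + 147 = 144)
E(f) = -f/5 (E(f) = f*(-⅕) = -f/5)
E(0)*(5*(-14)) + x = (-⅕*0)*(5*(-14)) + 144 = 0*(-70) + 144 = 0 + 144 = 144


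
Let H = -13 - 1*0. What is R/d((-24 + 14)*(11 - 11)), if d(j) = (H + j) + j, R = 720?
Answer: -720/13 ≈ -55.385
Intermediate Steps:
H = -13 (H = -13 + 0 = -13)
d(j) = -13 + 2*j (d(j) = (-13 + j) + j = -13 + 2*j)
R/d((-24 + 14)*(11 - 11)) = 720/(-13 + 2*((-24 + 14)*(11 - 11))) = 720/(-13 + 2*(-10*0)) = 720/(-13 + 2*0) = 720/(-13 + 0) = 720/(-13) = 720*(-1/13) = -720/13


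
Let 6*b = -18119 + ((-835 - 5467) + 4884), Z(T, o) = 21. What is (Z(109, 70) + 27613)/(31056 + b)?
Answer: 165804/166799 ≈ 0.99403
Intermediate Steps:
b = -19537/6 (b = (-18119 + ((-835 - 5467) + 4884))/6 = (-18119 + (-6302 + 4884))/6 = (-18119 - 1418)/6 = (⅙)*(-19537) = -19537/6 ≈ -3256.2)
(Z(109, 70) + 27613)/(31056 + b) = (21 + 27613)/(31056 - 19537/6) = 27634/(166799/6) = 27634*(6/166799) = 165804/166799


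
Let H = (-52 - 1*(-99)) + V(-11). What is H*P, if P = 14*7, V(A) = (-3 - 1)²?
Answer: 6174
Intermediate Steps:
V(A) = 16 (V(A) = (-4)² = 16)
H = 63 (H = (-52 - 1*(-99)) + 16 = (-52 + 99) + 16 = 47 + 16 = 63)
P = 98
H*P = 63*98 = 6174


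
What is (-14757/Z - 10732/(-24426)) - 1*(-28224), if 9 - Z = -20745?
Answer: 794869884619/28163178 ≈ 28224.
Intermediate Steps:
Z = 20754 (Z = 9 - 1*(-20745) = 9 + 20745 = 20754)
(-14757/Z - 10732/(-24426)) - 1*(-28224) = (-14757/20754 - 10732/(-24426)) - 1*(-28224) = (-14757*1/20754 - 10732*(-1/24426)) + 28224 = (-4919/6918 + 5366/12213) + 28224 = -7651253/28163178 + 28224 = 794869884619/28163178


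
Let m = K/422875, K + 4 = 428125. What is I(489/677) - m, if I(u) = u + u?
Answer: 123733833/286286375 ≈ 0.43220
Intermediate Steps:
K = 428121 (K = -4 + 428125 = 428121)
I(u) = 2*u
m = 428121/422875 ≈ 1.0124
I(489/677) - m = 2*(489/677) - 1*428121/422875 = 2*(489*(1/677)) - 428121/422875 = 2*(489/677) - 428121/422875 = 978/677 - 428121/422875 = 123733833/286286375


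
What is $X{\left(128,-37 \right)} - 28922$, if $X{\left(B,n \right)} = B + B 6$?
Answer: $-28026$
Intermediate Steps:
$X{\left(B,n \right)} = 7 B$ ($X{\left(B,n \right)} = B + 6 B = 7 B$)
$X{\left(128,-37 \right)} - 28922 = 7 \cdot 128 - 28922 = 896 - 28922 = -28026$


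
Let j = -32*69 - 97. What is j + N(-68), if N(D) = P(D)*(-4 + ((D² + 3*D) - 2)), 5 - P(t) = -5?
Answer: 41835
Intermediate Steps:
j = -2305 (j = -2208 - 97 = -2305)
P(t) = 10 (P(t) = 5 - 1*(-5) = 5 + 5 = 10)
N(D) = -60 + 10*D² + 30*D (N(D) = 10*(-4 + ((D² + 3*D) - 2)) = 10*(-4 + (-2 + D² + 3*D)) = 10*(-6 + D² + 3*D) = -60 + 10*D² + 30*D)
j + N(-68) = -2305 + (-60 + 10*(-68)² + 30*(-68)) = -2305 + (-60 + 10*4624 - 2040) = -2305 + (-60 + 46240 - 2040) = -2305 + 44140 = 41835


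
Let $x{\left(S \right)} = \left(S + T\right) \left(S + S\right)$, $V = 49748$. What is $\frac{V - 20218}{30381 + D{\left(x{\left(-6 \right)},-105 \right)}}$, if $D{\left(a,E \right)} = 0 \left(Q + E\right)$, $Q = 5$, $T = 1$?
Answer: $\frac{29530}{30381} \approx 0.97199$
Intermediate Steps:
$x{\left(S \right)} = 2 S \left(1 + S\right)$ ($x{\left(S \right)} = \left(S + 1\right) \left(S + S\right) = \left(1 + S\right) 2 S = 2 S \left(1 + S\right)$)
$D{\left(a,E \right)} = 0$ ($D{\left(a,E \right)} = 0 \left(5 + E\right) = 0$)
$\frac{V - 20218}{30381 + D{\left(x{\left(-6 \right)},-105 \right)}} = \frac{49748 - 20218}{30381 + 0} = \frac{29530}{30381}$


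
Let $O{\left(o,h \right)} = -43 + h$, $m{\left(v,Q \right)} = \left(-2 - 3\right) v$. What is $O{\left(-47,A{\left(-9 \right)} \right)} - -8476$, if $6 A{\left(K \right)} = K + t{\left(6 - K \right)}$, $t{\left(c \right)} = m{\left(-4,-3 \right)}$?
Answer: $\frac{50609}{6} \approx 8434.8$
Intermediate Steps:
$m{\left(v,Q \right)} = - 5 v$
$t{\left(c \right)} = 20$ ($t{\left(c \right)} = \left(-5\right) \left(-4\right) = 20$)
$A{\left(K \right)} = \frac{10}{3} + \frac{K}{6}$ ($A{\left(K \right)} = \frac{K + 20}{6} = \frac{20 + K}{6} = \frac{10}{3} + \frac{K}{6}$)
$O{\left(-47,A{\left(-9 \right)} \right)} - -8476 = \left(-43 + \left(\frac{10}{3} + \frac{1}{6} \left(-9\right)\right)\right) - -8476 = \left(-43 + \left(\frac{10}{3} - \frac{3}{2}\right)\right) + 8476 = \left(-43 + \frac{11}{6}\right) + 8476 = - \frac{247}{6} + 8476 = \frac{50609}{6}$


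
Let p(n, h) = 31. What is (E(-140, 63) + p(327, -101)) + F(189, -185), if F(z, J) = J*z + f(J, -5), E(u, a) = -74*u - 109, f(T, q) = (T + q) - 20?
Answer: -24893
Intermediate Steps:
f(T, q) = -20 + T + q
E(u, a) = -109 - 74*u
F(z, J) = -25 + J + J*z (F(z, J) = J*z + (-20 + J - 5) = J*z + (-25 + J) = -25 + J + J*z)
(E(-140, 63) + p(327, -101)) + F(189, -185) = ((-109 - 74*(-140)) + 31) + (-25 - 185 - 185*189) = ((-109 + 10360) + 31) + (-25 - 185 - 34965) = (10251 + 31) - 35175 = 10282 - 35175 = -24893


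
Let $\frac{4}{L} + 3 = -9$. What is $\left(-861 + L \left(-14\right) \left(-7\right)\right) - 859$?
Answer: $- \frac{5258}{3} \approx -1752.7$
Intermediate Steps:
$L = - \frac{1}{3}$ ($L = \frac{4}{-3 - 9} = \frac{4}{-12} = 4 \left(- \frac{1}{12}\right) = - \frac{1}{3} \approx -0.33333$)
$\left(-861 + L \left(-14\right) \left(-7\right)\right) - 859 = \left(-861 + \left(- \frac{1}{3}\right) \left(-14\right) \left(-7\right)\right) - 859 = \left(-861 + \frac{14}{3} \left(-7\right)\right) - 859 = \left(-861 - \frac{98}{3}\right) - 859 = - \frac{2681}{3} - 859 = - \frac{5258}{3}$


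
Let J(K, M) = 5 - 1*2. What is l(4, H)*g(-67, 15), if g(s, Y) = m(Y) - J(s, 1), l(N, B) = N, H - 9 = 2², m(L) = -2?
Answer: -20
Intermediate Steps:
J(K, M) = 3 (J(K, M) = 5 - 2 = 3)
H = 13 (H = 9 + 2² = 9 + 4 = 13)
g(s, Y) = -5 (g(s, Y) = -2 - 1*3 = -2 - 3 = -5)
l(4, H)*g(-67, 15) = 4*(-5) = -20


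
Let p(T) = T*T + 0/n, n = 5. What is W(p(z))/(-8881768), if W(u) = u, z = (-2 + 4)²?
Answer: -2/1110221 ≈ -1.8014e-6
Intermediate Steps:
z = 4 (z = 2² = 4)
p(T) = T² (p(T) = T*T + 0/5 = T² + 0*(⅕) = T² + 0 = T²)
W(p(z))/(-8881768) = 4²/(-8881768) = 16*(-1/8881768) = -2/1110221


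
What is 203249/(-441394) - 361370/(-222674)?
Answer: 57124140977/49143483778 ≈ 1.1624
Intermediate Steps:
203249/(-441394) - 361370/(-222674) = 203249*(-1/441394) - 361370*(-1/222674) = -203249/441394 + 180685/111337 = 57124140977/49143483778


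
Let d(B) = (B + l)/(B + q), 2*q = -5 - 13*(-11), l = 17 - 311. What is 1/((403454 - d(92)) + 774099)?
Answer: 161/189586235 ≈ 8.4922e-7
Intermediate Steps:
l = -294
q = 69 (q = (-5 - 13*(-11))/2 = (-5 + 143)/2 = (½)*138 = 69)
d(B) = (-294 + B)/(69 + B) (d(B) = (B - 294)/(B + 69) = (-294 + B)/(69 + B))
1/((403454 - d(92)) + 774099) = 1/((403454 - (-294 + 92)/(69 + 92)) + 774099) = 1/((403454 - (-202)/161) + 774099) = 1/((403454 - 1*(-202/161)) + 774099) = 1/((403454 + 202/161) + 774099) = 1/(64956296/161 + 774099) = 1/(189586235/161) = 161/189586235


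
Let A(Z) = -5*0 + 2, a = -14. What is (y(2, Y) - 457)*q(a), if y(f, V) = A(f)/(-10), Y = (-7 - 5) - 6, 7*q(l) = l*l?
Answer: -64008/5 ≈ -12802.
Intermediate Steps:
q(l) = l**2/7 (q(l) = (l*l)/7 = l**2/7)
Y = -18 (Y = -12 - 6 = -18)
A(Z) = 2 (A(Z) = 0 + 2 = 2)
y(f, V) = -1/5 (y(f, V) = 2/(-10) = 2*(-1/10) = -1/5)
(y(2, Y) - 457)*q(a) = (-1/5 - 457)*((1/7)*(-14)**2) = -2286*196/35 = -2286/5*28 = -64008/5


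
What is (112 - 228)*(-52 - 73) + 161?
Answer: 14661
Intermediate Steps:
(112 - 228)*(-52 - 73) + 161 = -116*(-125) + 161 = 14500 + 161 = 14661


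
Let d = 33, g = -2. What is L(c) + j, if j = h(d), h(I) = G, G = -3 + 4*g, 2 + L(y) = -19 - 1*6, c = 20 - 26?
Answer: -38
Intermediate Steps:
c = -6
L(y) = -27 (L(y) = -2 + (-19 - 1*6) = -2 + (-19 - 6) = -2 - 25 = -27)
G = -11 (G = -3 + 4*(-2) = -3 - 8 = -11)
h(I) = -11
j = -11
L(c) + j = -27 - 11 = -38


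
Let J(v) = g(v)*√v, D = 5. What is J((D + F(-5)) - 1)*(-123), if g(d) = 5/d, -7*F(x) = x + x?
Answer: -615*√266/38 ≈ -263.96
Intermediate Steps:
F(x) = -2*x/7 (F(x) = -(x + x)/7 = -2*x/7)
J(v) = 5/√v (J(v) = (5/v)*√v = 5/√v)
J((D + F(-5)) - 1)*(-123) = (5/√((5 - 2/7*(-5)) - 1))*(-123) = (5/√((5 + 10/7) - 1))*(-123) = (5/√(45/7 - 1))*(-123) = (5/√(38/7))*(-123) = (5*(√266/38))*(-123) = (5*√266/38)*(-123) = -615*√266/38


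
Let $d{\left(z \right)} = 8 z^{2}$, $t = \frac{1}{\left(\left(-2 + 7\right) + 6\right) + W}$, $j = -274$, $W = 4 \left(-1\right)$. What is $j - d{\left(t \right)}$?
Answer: $- \frac{13434}{49} \approx -274.16$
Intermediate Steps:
$W = -4$
$t = \frac{1}{7}$ ($t = \frac{1}{\left(\left(-2 + 7\right) + 6\right) - 4} = \frac{1}{\left(5 + 6\right) - 4} = \frac{1}{11 - 4} = \frac{1}{7} \approx 0.14286$)
$j - d{\left(t \right)} = -274 - \frac{8}{49} = - \frac{13434}{49}$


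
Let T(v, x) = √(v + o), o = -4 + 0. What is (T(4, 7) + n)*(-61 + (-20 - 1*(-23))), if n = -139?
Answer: 8062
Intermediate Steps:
o = -4
T(v, x) = √(-4 + v) (T(v, x) = √(v - 4) = √(-4 + v))
(T(4, 7) + n)*(-61 + (-20 - 1*(-23))) = (√(-4 + 4) - 139)*(-61 + (-20 - 1*(-23))) = (√0 - 139)*(-61 + (-20 + 23)) = (0 - 139)*(-61 + 3) = -139*(-58) = 8062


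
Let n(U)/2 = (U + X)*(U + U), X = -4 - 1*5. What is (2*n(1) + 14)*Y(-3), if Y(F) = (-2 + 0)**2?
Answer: -200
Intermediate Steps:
X = -9 (X = -4 - 5 = -9)
n(U) = 4*U*(-9 + U) (n(U) = 2*((U - 9)*(U + U)) = 2*((-9 + U)*(2*U)) = 2*(2*U*(-9 + U)) = 4*U*(-9 + U))
Y(F) = 4 (Y(F) = (-2)**2 = 4)
(2*n(1) + 14)*Y(-3) = (2*(4*1*(-9 + 1)) + 14)*4 = (2*(4*1*(-8)) + 14)*4 = (2*(-32) + 14)*4 = (-64 + 14)*4 = -50*4 = -200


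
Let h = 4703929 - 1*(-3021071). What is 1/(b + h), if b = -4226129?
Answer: 1/3498871 ≈ 2.8581e-7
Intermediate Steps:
h = 7725000 (h = 4703929 + 3021071 = 7725000)
1/(b + h) = 1/(-4226129 + 7725000) = 1/3498871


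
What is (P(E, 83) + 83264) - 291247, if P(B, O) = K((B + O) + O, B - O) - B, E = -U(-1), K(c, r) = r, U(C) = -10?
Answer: -208066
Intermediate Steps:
E = 10 (E = -1*(-10) = 10)
P(B, O) = -O (P(B, O) = (B - O) - B = -O)
(P(E, 83) + 83264) - 291247 = (-1*83 + 83264) - 291247 = (-83 + 83264) - 291247 = 83181 - 291247 = -208066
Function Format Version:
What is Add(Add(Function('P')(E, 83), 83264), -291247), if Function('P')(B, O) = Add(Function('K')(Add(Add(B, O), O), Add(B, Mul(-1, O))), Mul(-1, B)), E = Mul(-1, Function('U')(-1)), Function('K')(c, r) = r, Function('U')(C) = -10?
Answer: -208066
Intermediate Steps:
E = 10 (E = Mul(-1, -10) = 10)
Function('P')(B, O) = Mul(-1, O) (Function('P')(B, O) = Add(Add(B, Mul(-1, O)), Mul(-1, B)) = Mul(-1, O))
Add(Add(Function('P')(E, 83), 83264), -291247) = Add(Add(Mul(-1, 83), 83264), -291247) = Add(Add(-83, 83264), -291247) = Add(83181, -291247) = -208066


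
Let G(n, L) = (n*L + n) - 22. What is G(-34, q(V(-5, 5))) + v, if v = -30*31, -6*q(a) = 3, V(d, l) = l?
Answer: -969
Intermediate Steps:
q(a) = -½ (q(a) = -⅙*3 = -½)
G(n, L) = -22 + n + L*n (G(n, L) = (L*n + n) - 22 = (n + L*n) - 22 = -22 + n + L*n)
v = -930
G(-34, q(V(-5, 5))) + v = (-22 - 34 - ½*(-34)) - 930 = (-22 - 34 + 17) - 930 = -39 - 930 = -969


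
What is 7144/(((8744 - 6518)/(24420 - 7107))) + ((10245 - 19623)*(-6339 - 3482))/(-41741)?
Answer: 118039982642/2212273 ≈ 53357.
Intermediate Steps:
7144/(((8744 - 6518)/(24420 - 7107))) + ((10245 - 19623)*(-6339 - 3482))/(-41741) = 7144/((2226/17313)) - 9378*(-9821)*(-1/41741) = 7144/((2226*(1/17313))) + 92101338*(-1/41741) = 7144/(742/5771) - 13157334/5963 = 7144*(5771/742) - 13157334/5963 = 20614012/371 - 13157334/5963 = 118039982642/2212273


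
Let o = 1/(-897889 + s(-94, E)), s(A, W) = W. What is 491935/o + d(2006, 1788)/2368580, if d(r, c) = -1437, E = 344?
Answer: -1045808126997354937/2368580 ≈ -4.4153e+11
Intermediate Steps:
o = -1/897545 (o = 1/(-897889 + 344) = 1/(-897545) = -1/897545 ≈ -1.1142e-6)
491935/o + d(2006, 1788)/2368580 = 491935/(-1/897545) - 1437/2368580 = 491935*(-897545) - 1437*1/2368580 = -441533799575 - 1437/2368580 = -1045808126997354937/2368580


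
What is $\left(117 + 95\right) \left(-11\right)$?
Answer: $-2332$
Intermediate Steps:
$\left(117 + 95\right) \left(-11\right) = 212 \left(-11\right) = -2332$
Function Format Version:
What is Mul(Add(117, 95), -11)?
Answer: -2332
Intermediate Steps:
Mul(Add(117, 95), -11) = Mul(212, -11) = -2332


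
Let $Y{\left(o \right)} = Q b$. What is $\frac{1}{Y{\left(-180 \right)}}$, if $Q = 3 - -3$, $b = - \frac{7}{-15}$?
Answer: $\frac{5}{14} \approx 0.35714$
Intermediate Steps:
$b = \frac{7}{15}$ ($b = \left(-7\right) \left(- \frac{1}{15}\right) = \frac{7}{15} \approx 0.46667$)
$Q = 6$ ($Q = 3 + 3 = 6$)
$Y{\left(o \right)} = \frac{14}{5}$ ($Y{\left(o \right)} = 6 \cdot \frac{7}{15} = \frac{14}{5}$)
$\frac{1}{Y{\left(-180 \right)}} = \frac{1}{\frac{14}{5}} = \frac{5}{14}$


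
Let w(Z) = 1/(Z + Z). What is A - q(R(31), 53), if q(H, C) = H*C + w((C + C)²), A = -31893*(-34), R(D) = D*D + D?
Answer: 23186294991/22472 ≈ 1.0318e+6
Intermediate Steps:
R(D) = D + D² (R(D) = D² + D = D + D²)
A = 1084362
w(Z) = 1/(2*Z)
q(H, C) = 1/(8*C²) + C*H (q(H, C) = H*C + 1/(2*((C + C)²)) = C*H + 1/(2*((2*C)²)) = C*H + 1/(2*((4*C²))) = C*H + (1/(4*C²))/2 = C*H + 1/(8*C²) = 1/(8*C²) + C*H)
A - q(R(31), 53) = 1084362 - ((⅛)/53² + 53*(31*(1 + 31))) = 1084362 - ((⅛)*(1/2809) + 53*(31*32)) = 1084362 - (1/22472 + 53*992) = 1084362 - (1/22472 + 52576) = 1084362 - 1*1181487873/22472 = 1084362 - 1181487873/22472 = 23186294991/22472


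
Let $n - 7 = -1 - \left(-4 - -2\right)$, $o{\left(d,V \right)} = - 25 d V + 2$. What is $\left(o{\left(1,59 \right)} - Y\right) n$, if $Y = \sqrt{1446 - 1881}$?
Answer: $-11784 - 8 i \sqrt{435} \approx -11784.0 - 166.85 i$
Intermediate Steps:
$o{\left(d,V \right)} = 2 - 25 V d$ ($o{\left(d,V \right)} = - 25 V d + 2 = 2 - 25 V d$)
$n = 8$ ($n = 7 - \left(-3 + 2\right) = 7 - -1 = 7 + \left(-1 + 2\right) = 7 + 1 = 8$)
$Y = i \sqrt{435}$ ($Y = \sqrt{-435} = i \sqrt{435} \approx 20.857 i$)
$\left(o{\left(1,59 \right)} - Y\right) n = \left(\left(2 - 1475 \cdot 1\right) - i \sqrt{435}\right) 8 = \left(\left(2 - 1475\right) - i \sqrt{435}\right) 8 = \left(-1473 - i \sqrt{435}\right) 8 = -11784 - 8 i \sqrt{435}$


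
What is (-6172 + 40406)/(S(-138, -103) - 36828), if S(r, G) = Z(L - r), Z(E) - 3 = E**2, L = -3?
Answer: -17117/9300 ≈ -1.8405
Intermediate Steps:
Z(E) = 3 + E**2
S(r, G) = 3 + (-3 - r)**2
(-6172 + 40406)/(S(-138, -103) - 36828) = (-6172 + 40406)/((3 + (3 - 138)**2) - 36828) = 34234/((3 + (-135)**2) - 36828) = 34234/((3 + 18225) - 36828) = 34234/(18228 - 36828) = 34234/(-18600) = 34234*(-1/18600) = -17117/9300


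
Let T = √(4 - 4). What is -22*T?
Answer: 0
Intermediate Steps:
T = 0 (T = √0 = 0)
-22*T = -22*0 = 0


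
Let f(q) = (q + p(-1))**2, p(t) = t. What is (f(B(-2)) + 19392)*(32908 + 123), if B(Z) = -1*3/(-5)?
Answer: 16013560924/25 ≈ 6.4054e+8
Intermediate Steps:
B(Z) = 3/5 (B(Z) = -3*(-1/5) = 3/5)
f(q) = (-1 + q)**2 (f(q) = (q - 1)**2 = (-1 + q)**2)
(f(B(-2)) + 19392)*(32908 + 123) = ((-1 + 3/5)**2 + 19392)*(32908 + 123) = ((-2/5)**2 + 19392)*33031 = (4/25 + 19392)*33031 = (484804/25)*33031 = 16013560924/25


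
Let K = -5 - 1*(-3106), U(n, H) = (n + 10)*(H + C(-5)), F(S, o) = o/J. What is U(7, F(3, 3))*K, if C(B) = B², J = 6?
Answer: 2688567/2 ≈ 1.3443e+6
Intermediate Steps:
F(S, o) = o/6
U(n, H) = (10 + n)*(25 + H) (U(n, H) = (n + 10)*(H + (-5)²) = (10 + n)*(H + 25) = (10 + n)*(25 + H))
K = 3101 (K = -5 + 3106 = 3101)
U(7, F(3, 3))*K = (250 + 10*((⅙)*3) + 25*7 + ((⅙)*3)*7)*3101 = (250 + 10*(½) + 175 + (½)*7)*3101 = (250 + 5 + 175 + 7/2)*3101 = (867/2)*3101 = 2688567/2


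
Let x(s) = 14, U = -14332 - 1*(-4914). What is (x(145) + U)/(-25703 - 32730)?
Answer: 9404/58433 ≈ 0.16094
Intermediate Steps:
U = -9418 (U = -14332 + 4914 = -9418)
(x(145) + U)/(-25703 - 32730) = (14 - 9418)/(-25703 - 32730) = -9404/(-58433) = -9404*(-1/58433) = 9404/58433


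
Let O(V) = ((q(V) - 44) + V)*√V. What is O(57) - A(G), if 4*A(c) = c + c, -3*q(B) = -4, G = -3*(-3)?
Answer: -9/2 + 43*√57/3 ≈ 103.71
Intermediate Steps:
G = 9
q(B) = 4/3 (q(B) = -⅓*(-4) = 4/3)
A(c) = c/2 (A(c) = (c + c)/4 = (2*c)/4 = c/2)
O(V) = √V*(-128/3 + V) (O(V) = ((4/3 - 44) + V)*√V = (-128/3 + V)*√V = √V*(-128/3 + V))
O(57) - A(G) = √57*(-128/3 + 57) - 9/2 = √57*(43/3) - 1*9/2 = 43*√57/3 - 9/2 = -9/2 + 43*√57/3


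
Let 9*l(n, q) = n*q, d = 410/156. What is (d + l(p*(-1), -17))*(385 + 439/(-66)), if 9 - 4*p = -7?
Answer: 59505893/15444 ≈ 3853.0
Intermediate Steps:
p = 4 (p = 9/4 - ¼*(-7) = 9/4 + 7/4 = 4)
d = 205/78 (d = 410*(1/156) = 205/78 ≈ 2.6282)
l(n, q) = n*q/9 (l(n, q) = (n*q)/9 = n*q/9)
(d + l(p*(-1), -17))*(385 + 439/(-66)) = (205/78 + (⅑)*(4*(-1))*(-17))*(385 + 439/(-66)) = (205/78 + (⅑)*(-4)*(-17))*(385 + 439*(-1/66)) = (205/78 + 68/9)*(385 - 439/66) = (2383/234)*(24971/66) = 59505893/15444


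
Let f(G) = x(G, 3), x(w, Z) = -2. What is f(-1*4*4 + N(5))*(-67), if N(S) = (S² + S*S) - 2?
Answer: 134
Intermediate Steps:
N(S) = -2 + 2*S² (N(S) = (S² + S²) - 2 = 2*S² - 2 = -2 + 2*S²)
f(G) = -2
f(-1*4*4 + N(5))*(-67) = -2*(-67) = 134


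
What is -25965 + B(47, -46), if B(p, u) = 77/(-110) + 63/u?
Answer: -2986213/115 ≈ -25967.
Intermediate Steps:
B(p, u) = -7/10 + 63/u (B(p, u) = 77*(-1/110) + 63/u = -7/10 + 63/u)
-25965 + B(47, -46) = -25965 + (-7/10 + 63/(-46)) = -25965 + (-7/10 + 63*(-1/46)) = -25965 + (-7/10 - 63/46) = -25965 - 238/115 = -2986213/115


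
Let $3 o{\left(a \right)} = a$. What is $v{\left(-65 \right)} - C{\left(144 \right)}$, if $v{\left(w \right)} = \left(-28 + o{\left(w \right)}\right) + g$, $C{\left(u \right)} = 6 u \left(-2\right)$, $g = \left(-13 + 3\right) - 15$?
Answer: $\frac{4960}{3} \approx 1653.3$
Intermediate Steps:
$o{\left(a \right)} = \frac{a}{3}$
$g = -25$ ($g = -10 - 15 = -25$)
$C{\left(u \right)} = - 12 u$
$v{\left(w \right)} = -53 + \frac{w}{3}$ ($v{\left(w \right)} = \left(-28 + \frac{w}{3}\right) - 25 = -53 + \frac{w}{3}$)
$v{\left(-65 \right)} - C{\left(144 \right)} = \left(-53 + \frac{1}{3} \left(-65\right)\right) - \left(-12\right) 144 = \left(-53 - \frac{65}{3}\right) - -1728 = - \frac{224}{3} + 1728 = \frac{4960}{3}$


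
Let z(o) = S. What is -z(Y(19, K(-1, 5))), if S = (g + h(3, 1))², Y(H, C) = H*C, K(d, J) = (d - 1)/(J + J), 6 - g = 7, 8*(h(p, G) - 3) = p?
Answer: -361/64 ≈ -5.6406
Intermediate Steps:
h(p, G) = 3 + p/8
g = -1 (g = 6 - 1*7 = 6 - 7 = -1)
K(d, J) = (-1 + d)/(2*J) (K(d, J) = (-1 + d)/((2*J)) = (-1 + d)*(1/(2*J)) = (-1 + d)/(2*J))
Y(H, C) = C*H
S = 361/64 (S = (-1 + (3 + (⅛)*3))² = (-1 + (3 + 3/8))² = (-1 + 27/8)² = (19/8)² = 361/64 ≈ 5.6406)
z(o) = 361/64
-z(Y(19, K(-1, 5))) = -1*361/64 = -361/64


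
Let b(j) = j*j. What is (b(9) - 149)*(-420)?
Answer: 28560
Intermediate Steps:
b(j) = j**2
(b(9) - 149)*(-420) = (9**2 - 149)*(-420) = (81 - 149)*(-420) = -68*(-420) = 28560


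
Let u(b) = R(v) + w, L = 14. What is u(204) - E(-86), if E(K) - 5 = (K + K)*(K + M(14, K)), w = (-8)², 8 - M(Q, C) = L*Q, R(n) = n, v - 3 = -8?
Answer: -47074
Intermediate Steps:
v = -5 (v = 3 - 8 = -5)
M(Q, C) = 8 - 14*Q
w = 64
E(K) = 5 + 2*K*(-188 + K) (E(K) = 5 + (K + K)*(K + (8 - 14*14)) = 5 + (2*K)*(K + (8 - 196)) = 5 + (2*K)*(K - 188) = 5 + (2*K)*(-188 + K) = 5 + 2*K*(-188 + K))
u(b) = 59 (u(b) = -5 + 64 = 59)
u(204) - E(-86) = 59 - (5 - 376*(-86) + 2*(-86)²) = 59 - (5 + 32336 + 2*7396) = 59 - (5 + 32336 + 14792) = 59 - 1*47133 = 59 - 47133 = -47074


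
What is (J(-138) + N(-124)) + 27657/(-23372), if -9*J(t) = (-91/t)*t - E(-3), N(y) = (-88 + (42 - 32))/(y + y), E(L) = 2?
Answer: 10286011/1086798 ≈ 9.4645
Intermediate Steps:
N(y) = -39/y (N(y) = (-88 + 10)/((2*y)) = -39/y)
J(t) = 31/3 (J(t) = -((-91/t)*t - 1*2)/9 = -(-91 - 2)/9 = -1/9*(-93) = 31/3)
(J(-138) + N(-124)) + 27657/(-23372) = (31/3 - 39/(-124)) + 27657/(-23372) = (31/3 - 39*(-1/124)) + 27657*(-1/23372) = (31/3 + 39/124) - 27657/23372 = 3961/372 - 27657/23372 = 10286011/1086798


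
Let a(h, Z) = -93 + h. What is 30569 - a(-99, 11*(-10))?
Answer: 30761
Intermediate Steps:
30569 - a(-99, 11*(-10)) = 30569 - (-93 - 99) = 30569 - 1*(-192) = 30569 + 192 = 30761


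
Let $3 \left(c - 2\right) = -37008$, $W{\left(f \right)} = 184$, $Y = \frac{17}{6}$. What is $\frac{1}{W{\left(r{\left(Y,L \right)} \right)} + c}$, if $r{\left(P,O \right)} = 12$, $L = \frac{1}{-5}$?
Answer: $- \frac{1}{12150} \approx -8.2304 \cdot 10^{-5}$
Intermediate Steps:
$L = - \frac{1}{5} \approx -0.2$
$Y = \frac{17}{6}$ ($Y = 17 \cdot \frac{1}{6} = \frac{17}{6} \approx 2.8333$)
$c = -12334$ ($c = 2 + \frac{1}{3} \left(-37008\right) = 2 - 12336 = -12334$)
$\frac{1}{W{\left(r{\left(Y,L \right)} \right)} + c} = \frac{1}{184 - 12334} = \frac{1}{-12150} = - \frac{1}{12150}$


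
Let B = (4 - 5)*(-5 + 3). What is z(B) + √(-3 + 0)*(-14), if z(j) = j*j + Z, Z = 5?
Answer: 9 - 14*I*√3 ≈ 9.0 - 24.249*I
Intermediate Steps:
B = 2 (B = -1*(-2) = 2)
z(j) = 5 + j² (z(j) = j*j + 5 = j² + 5 = 5 + j²)
z(B) + √(-3 + 0)*(-14) = (5 + 2²) + √(-3 + 0)*(-14) = (5 + 4) + √(-3)*(-14) = 9 + (I*√3)*(-14) = 9 - 14*I*√3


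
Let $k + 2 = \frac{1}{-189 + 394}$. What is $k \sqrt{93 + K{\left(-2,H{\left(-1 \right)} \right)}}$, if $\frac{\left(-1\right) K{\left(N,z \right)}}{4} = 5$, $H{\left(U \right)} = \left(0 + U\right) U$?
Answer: $- \frac{409 \sqrt{73}}{205} \approx -17.046$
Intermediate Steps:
$H{\left(U \right)} = U^{2}$ ($H{\left(U \right)} = U U = U^{2}$)
$K{\left(N,z \right)} = -20$ ($K{\left(N,z \right)} = \left(-4\right) 5 = -20$)
$k = - \frac{409}{205}$ ($k = -2 + \frac{1}{-189 + 394} = -2 + \frac{1}{205} = - \frac{409}{205} \approx -1.9951$)
$k \sqrt{93 + K{\left(-2,H{\left(-1 \right)} \right)}} = - \frac{409 \sqrt{93 - 20}}{205} = - \frac{409 \sqrt{73}}{205}$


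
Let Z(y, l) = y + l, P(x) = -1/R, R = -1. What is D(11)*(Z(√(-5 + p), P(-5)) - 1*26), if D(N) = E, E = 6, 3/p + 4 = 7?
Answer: -150 + 12*I ≈ -150.0 + 12.0*I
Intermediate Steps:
p = 1 (p = 3/(-4 + 7) = 3/3 = 3*(⅓) = 1)
D(N) = 6
P(x) = 1 (P(x) = -1/(-1) = -1*(-1) = 1)
Z(y, l) = l + y
D(11)*(Z(√(-5 + p), P(-5)) - 1*26) = 6*((1 + √(-5 + 1)) - 1*26) = 6*((1 + √(-4)) - 26) = 6*((1 + 2*I) - 26) = 6*(-25 + 2*I) = -150 + 12*I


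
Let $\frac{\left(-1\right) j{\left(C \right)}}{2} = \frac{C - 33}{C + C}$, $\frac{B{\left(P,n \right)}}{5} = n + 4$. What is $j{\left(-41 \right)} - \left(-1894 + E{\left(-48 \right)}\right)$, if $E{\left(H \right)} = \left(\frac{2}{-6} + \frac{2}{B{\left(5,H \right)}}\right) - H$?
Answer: $\frac{24956593}{13530} \approx 1844.5$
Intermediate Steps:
$B{\left(P,n \right)} = 20 + 5 n$ ($B{\left(P,n \right)} = 5 \left(n + 4\right) = 5 \left(4 + n\right) = 20 + 5 n$)
$E{\left(H \right)} = - \frac{1}{3} - H + \frac{2}{20 + 5 H}$ ($E{\left(H \right)} = \left(\frac{2}{-6} + \frac{2}{20 + 5 H}\right) - H = \left(2 \left(- \frac{1}{6}\right) + \frac{2}{20 + 5 H}\right) - H = \left(- \frac{1}{3} + \frac{2}{20 + 5 H}\right) - H = - \frac{1}{3} - H + \frac{2}{20 + 5 H}$)
$j{\left(C \right)} = - \frac{-33 + C}{C}$ ($j{\left(C \right)} = - 2 \frac{C - 33}{C + C} = - 2 \frac{-33 + C}{2 C} = - \frac{-33 + C}{C}$)
$j{\left(-41 \right)} - \left(-1894 + E{\left(-48 \right)}\right) = \frac{33 - -41}{-41} - \left(-1894 + \frac{-14 - -3120 - 15 \left(-48\right)^{2}}{15 \left(4 - 48\right)}\right) = - \frac{33 + 41}{41} - \left(-1894 + \frac{-14 + 3120 - 34560}{15 \left(-44\right)}\right) = \left(- \frac{1}{41}\right) 74 - \left(-1894 + \frac{1}{15} \left(- \frac{1}{44}\right) \left(-14 + 3120 - 34560\right)\right) = - \frac{74}{41} - \left(-1894 + \frac{1}{15} \left(- \frac{1}{44}\right) \left(-31454\right)\right) = - \frac{74}{41} - \left(-1894 + \frac{15727}{330}\right) = - \frac{74}{41} - - \frac{609293}{330} = - \frac{74}{41} + \frac{609293}{330} = \frac{24956593}{13530}$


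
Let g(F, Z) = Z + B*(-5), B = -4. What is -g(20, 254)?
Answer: -274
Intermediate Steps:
g(F, Z) = 20 + Z (g(F, Z) = Z - 4*(-5) = Z + 20 = 20 + Z)
-g(20, 254) = -(20 + 254) = -1*274 = -274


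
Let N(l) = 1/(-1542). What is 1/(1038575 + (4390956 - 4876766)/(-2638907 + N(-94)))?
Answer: 813838919/845232905124229 ≈ 9.6286e-7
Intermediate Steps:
N(l) = -1/1542
1/(1038575 + (4390956 - 4876766)/(-2638907 + N(-94))) = 1/(1038575 + (4390956 - 4876766)/(-2638907 - 1/1542)) = 1/(1038575 - 485810/(-4069194595/1542)) = 1/(1038575 - 485810*(-1542/4069194595)) = 1/(1038575 + 149823804/813838919) = 1/(845232905124229/813838919) = 813838919/845232905124229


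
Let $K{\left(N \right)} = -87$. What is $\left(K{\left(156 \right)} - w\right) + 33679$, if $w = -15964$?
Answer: $49556$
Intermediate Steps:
$\left(K{\left(156 \right)} - w\right) + 33679 = \left(-87 - -15964\right) + 33679 = \left(-87 + 15964\right) + 33679 = 15877 + 33679 = 49556$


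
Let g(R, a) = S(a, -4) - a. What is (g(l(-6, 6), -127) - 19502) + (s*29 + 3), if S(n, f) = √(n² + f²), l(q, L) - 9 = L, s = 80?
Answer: -17052 + √16145 ≈ -16925.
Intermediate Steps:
l(q, L) = 9 + L
S(n, f) = √(f² + n²)
g(R, a) = √(16 + a²) - a (g(R, a) = √((-4)² + a²) - a = √(16 + a²) - a)
(g(l(-6, 6), -127) - 19502) + (s*29 + 3) = ((√(16 + (-127)²) - 1*(-127)) - 19502) + (80*29 + 3) = ((√(16 + 16129) + 127) - 19502) + (2320 + 3) = ((√16145 + 127) - 19502) + 2323 = ((127 + √16145) - 19502) + 2323 = (-19375 + √16145) + 2323 = -17052 + √16145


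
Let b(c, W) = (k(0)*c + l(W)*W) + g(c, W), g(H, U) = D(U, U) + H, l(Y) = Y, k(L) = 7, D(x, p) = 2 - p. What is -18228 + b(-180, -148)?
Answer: 2386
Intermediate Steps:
g(H, U) = 2 + H - U (g(H, U) = (2 - U) + H = 2 + H - U)
b(c, W) = 2 + W**2 - W + 8*c (b(c, W) = (7*c + W*W) + (2 + c - W) = (7*c + W**2) + (2 + c - W) = (W**2 + 7*c) + (2 + c - W) = 2 + W**2 - W + 8*c)
-18228 + b(-180, -148) = -18228 + (2 + (-148)**2 - 1*(-148) + 8*(-180)) = -18228 + (2 + 21904 + 148 - 1440) = -18228 + 20614 = 2386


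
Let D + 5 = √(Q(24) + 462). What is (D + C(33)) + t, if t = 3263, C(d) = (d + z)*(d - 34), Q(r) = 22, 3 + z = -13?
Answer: 3263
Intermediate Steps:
z = -16 (z = -3 - 13 = -16)
C(d) = (-34 + d)*(-16 + d) (C(d) = (d - 16)*(d - 34) = (-16 + d)*(-34 + d) = (-34 + d)*(-16 + d))
D = 17 (D = -5 + √(22 + 462) = -5 + √484 = -5 + 22 = 17)
(D + C(33)) + t = (17 + (544 + 33² - 50*33)) + 3263 = (17 + (544 + 1089 - 1650)) + 3263 = (17 - 17) + 3263 = 0 + 3263 = 3263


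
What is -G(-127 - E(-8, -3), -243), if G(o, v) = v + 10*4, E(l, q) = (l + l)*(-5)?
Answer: 203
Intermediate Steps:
E(l, q) = -10*l (E(l, q) = (2*l)*(-5) = -10*l)
G(o, v) = 40 + v (G(o, v) = v + 40 = 40 + v)
-G(-127 - E(-8, -3), -243) = -(40 - 243) = -1*(-203) = 203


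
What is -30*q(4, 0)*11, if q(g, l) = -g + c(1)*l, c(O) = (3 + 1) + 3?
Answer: 1320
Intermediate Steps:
c(O) = 7 (c(O) = 4 + 3 = 7)
q(g, l) = -g + 7*l
-30*q(4, 0)*11 = -30*(-1*4 + 7*0)*11 = -30*(-4 + 0)*11 = -30*(-4)*11 = 120*11 = 1320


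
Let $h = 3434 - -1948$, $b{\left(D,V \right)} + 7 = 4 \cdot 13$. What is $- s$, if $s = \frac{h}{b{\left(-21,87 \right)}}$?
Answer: $- \frac{598}{5} \approx -119.6$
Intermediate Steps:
$b{\left(D,V \right)} = 45$ ($b{\left(D,V \right)} = -7 + 4 \cdot 13 = -7 + 52 = 45$)
$h = 5382$ ($h = 3434 + \left(\left(-1014 + 817\right) + 2145\right) = 3434 + \left(-197 + 2145\right) = 3434 + 1948 = 5382$)
$s = \frac{598}{5}$ ($s = \frac{5382}{45} = 5382 \cdot \frac{1}{45} = \frac{598}{5} \approx 119.6$)
$- s = \left(-1\right) \frac{598}{5} = - \frac{598}{5}$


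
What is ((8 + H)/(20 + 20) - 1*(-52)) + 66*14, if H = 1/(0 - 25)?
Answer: 976199/1000 ≈ 976.20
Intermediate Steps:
H = -1/25 (H = 1/(-25) = -1/25 ≈ -0.040000)
((8 + H)/(20 + 20) - 1*(-52)) + 66*14 = ((8 - 1/25)/(20 + 20) - 1*(-52)) + 66*14 = ((199/25)/40 + 52) + 924 = ((199/25)*(1/40) + 52) + 924 = (199/1000 + 52) + 924 = 52199/1000 + 924 = 976199/1000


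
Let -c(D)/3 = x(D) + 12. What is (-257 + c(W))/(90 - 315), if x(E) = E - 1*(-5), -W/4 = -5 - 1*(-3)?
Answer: 332/225 ≈ 1.4756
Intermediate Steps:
W = 8 (W = -4*(-5 - 1*(-3)) = -4*(-5 + 3) = -4*(-2) = 8)
x(E) = 5 + E (x(E) = E + 5 = 5 + E)
c(D) = -51 - 3*D (c(D) = -3*((5 + D) + 12) = -3*(17 + D) = -51 - 3*D)
(-257 + c(W))/(90 - 315) = (-257 + (-51 - 3*8))/(90 - 315) = (-257 + (-51 - 24))/(-225) = (-257 - 75)*(-1/225) = -332*(-1/225) = 332/225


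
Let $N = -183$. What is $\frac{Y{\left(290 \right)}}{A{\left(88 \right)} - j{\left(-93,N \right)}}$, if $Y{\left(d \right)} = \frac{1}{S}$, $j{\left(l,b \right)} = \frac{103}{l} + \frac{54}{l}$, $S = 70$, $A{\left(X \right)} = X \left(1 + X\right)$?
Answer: $\frac{93}{50997310} \approx 1.8236 \cdot 10^{-6}$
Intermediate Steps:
$j{\left(l,b \right)} = \frac{157}{l}$
$Y{\left(d \right)} = \frac{1}{70}$
$\frac{Y{\left(290 \right)}}{A{\left(88 \right)} - j{\left(-93,N \right)}} = \frac{1}{70 \left(88 \left(1 + 88\right) - \frac{157}{-93}\right)} = \frac{1}{70 \left(88 \cdot 89 - 157 \left(- \frac{1}{93}\right)\right)} = \frac{1}{70 \left(7832 - - \frac{157}{93}\right)} = \frac{1}{70 \left(7832 + \frac{157}{93}\right)} = \frac{1}{70 \cdot \frac{728533}{93}} = \frac{1}{70} \cdot \frac{93}{728533} = \frac{93}{50997310}$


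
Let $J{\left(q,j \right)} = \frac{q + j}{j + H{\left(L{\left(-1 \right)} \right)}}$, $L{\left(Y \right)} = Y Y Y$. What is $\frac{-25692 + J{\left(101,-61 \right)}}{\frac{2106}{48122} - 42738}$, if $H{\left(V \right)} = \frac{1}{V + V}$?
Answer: $\frac{76037475956}{126483109695} \approx 0.60117$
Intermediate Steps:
$L{\left(Y \right)} = Y^{3}$ ($L{\left(Y \right)} = Y^{2} Y = Y^{3}$)
$H{\left(V \right)} = \frac{1}{2 V}$
$J{\left(q,j \right)} = \frac{j + q}{- \frac{1}{2} + j}$ ($J{\left(q,j \right)} = \frac{q + j}{j + \frac{1}{2 \left(-1\right)^{3}}} = \frac{j + q}{j + \frac{1}{2 \left(-1\right)}} = \frac{j + q}{j + \frac{1}{2} \left(-1\right)} = \frac{j + q}{j - \frac{1}{2}} = \frac{j + q}{- \frac{1}{2} + j}$)
$\frac{-25692 + J{\left(101,-61 \right)}}{\frac{2106}{48122} - 42738} = \frac{-25692 + \frac{2 \left(-61 + 101\right)}{-1 + 2 \left(-61\right)}}{\frac{2106}{48122} - 42738} = \frac{-25692 + 2 \frac{1}{-1 - 122} \cdot 40}{2106 \cdot \frac{1}{48122} - 42738} = \frac{-25692 + 2 \frac{1}{-123} \cdot 40}{\frac{1053}{24061} - 42738} = \frac{-25692 + 2 \left(- \frac{1}{123}\right) 40}{- \frac{1028317965}{24061}} = \left(-25692 - \frac{80}{123}\right) \left(- \frac{24061}{1028317965}\right) = \left(- \frac{3160196}{123}\right) \left(- \frac{24061}{1028317965}\right) = \frac{76037475956}{126483109695}$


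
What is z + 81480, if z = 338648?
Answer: 420128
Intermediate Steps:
z + 81480 = 338648 + 81480 = 420128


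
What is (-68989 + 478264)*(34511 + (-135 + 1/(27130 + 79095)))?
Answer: 59780189728971/4249 ≈ 1.4069e+10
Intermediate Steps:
(-68989 + 478264)*(34511 + (-135 + 1/(27130 + 79095))) = 409275*(34511 + (-135 + 1/106225)) = 409275*(34511 - 14340374/106225) = 409275*(3651590601/106225) = 59780189728971/4249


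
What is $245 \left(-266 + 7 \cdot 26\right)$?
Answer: $-20580$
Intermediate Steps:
$245 \left(-266 + 7 \cdot 26\right) = 245 \left(-266 + 182\right) = 245 \left(-84\right) = -20580$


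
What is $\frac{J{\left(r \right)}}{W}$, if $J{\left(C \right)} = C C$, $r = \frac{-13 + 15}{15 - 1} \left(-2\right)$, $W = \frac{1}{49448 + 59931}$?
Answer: $\frac{437516}{49} \approx 8928.9$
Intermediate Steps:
$W = \frac{1}{109379} \approx 9.1425 \cdot 10^{-6}$
$r = - \frac{2}{7}$ ($r = \frac{2}{14} \left(-2\right) = 2 \cdot \frac{1}{14} \left(-2\right) = \frac{1}{7} \left(-2\right) = - \frac{2}{7} \approx -0.28571$)
$J{\left(C \right)} = C^{2}$
$\frac{J{\left(r \right)}}{W} = \left(- \frac{2}{7}\right)^{2} \frac{1}{\frac{1}{109379}} = \frac{4}{49} \cdot 109379 = \frac{437516}{49}$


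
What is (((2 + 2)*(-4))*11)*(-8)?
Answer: 1408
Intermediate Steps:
(((2 + 2)*(-4))*11)*(-8) = ((4*(-4))*11)*(-8) = -16*11*(-8) = -176*(-8) = 1408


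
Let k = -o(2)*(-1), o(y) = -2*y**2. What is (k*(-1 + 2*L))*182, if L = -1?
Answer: 4368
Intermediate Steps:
k = -8 (k = -(-2)*2**2*(-1) = -(-2)*4*(-1) = -1*(-8)*(-1) = 8*(-1) = -8)
(k*(-1 + 2*L))*182 = -8*(-1 + 2*(-1))*182 = -8*(-1 - 2)*182 = -8*(-3)*182 = 24*182 = 4368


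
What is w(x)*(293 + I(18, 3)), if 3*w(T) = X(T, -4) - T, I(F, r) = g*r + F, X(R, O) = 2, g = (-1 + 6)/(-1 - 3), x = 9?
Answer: -8603/12 ≈ -716.92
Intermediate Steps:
g = -5/4 (g = 5/(-4) = 5*(-1/4) = -5/4 ≈ -1.2500)
I(F, r) = F - 5*r/4 (I(F, r) = -5*r/4 + F = F - 5*r/4)
w(T) = 2/3 - T/3 (w(T) = (2 - T)/3 = 2/3 - T/3)
w(x)*(293 + I(18, 3)) = (2/3 - 1/3*9)*(293 + (18 - 5/4*3)) = (2/3 - 3)*(293 + (18 - 15/4)) = -7*(293 + 57/4)/3 = -7/3*1229/4 = -8603/12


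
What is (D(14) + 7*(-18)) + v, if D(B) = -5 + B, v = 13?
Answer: -104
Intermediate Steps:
(D(14) + 7*(-18)) + v = ((-5 + 14) + 7*(-18)) + 13 = (9 - 126) + 13 = -117 + 13 = -104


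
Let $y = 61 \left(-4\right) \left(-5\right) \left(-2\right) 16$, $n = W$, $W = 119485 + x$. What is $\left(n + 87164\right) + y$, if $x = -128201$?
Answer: $39408$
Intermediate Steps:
$W = -8716$ ($W = 119485 - 128201 = -8716$)
$n = -8716$
$y = -39040$ ($y = 61 \cdot 20 \left(-2\right) 16 = 61 \left(-40\right) 16 = \left(-2440\right) 16 = -39040$)
$\left(n + 87164\right) + y = \left(-8716 + 87164\right) - 39040 = 78448 - 39040 = 39408$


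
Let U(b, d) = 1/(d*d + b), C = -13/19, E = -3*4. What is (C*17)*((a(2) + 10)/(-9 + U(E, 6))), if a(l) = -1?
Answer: 47736/4085 ≈ 11.686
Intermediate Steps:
E = -12
C = -13/19 (C = -13*1/19 = -13/19 ≈ -0.68421)
U(b, d) = 1/(b + d**2) (U(b, d) = 1/(d**2 + b) = 1/(b + d**2))
(C*17)*((a(2) + 10)/(-9 + U(E, 6))) = (-13/19*17)*((-1 + 10)/(-9 + 1/(-12 + 6**2))) = -1989/(19*(-9 + 1/(-12 + 36))) = -1989/(19*(-9 + 1/24)) = -1989/(19*(-215/24)) = -1989*(-24)/(19*215) = -221/19*(-216/215) = 47736/4085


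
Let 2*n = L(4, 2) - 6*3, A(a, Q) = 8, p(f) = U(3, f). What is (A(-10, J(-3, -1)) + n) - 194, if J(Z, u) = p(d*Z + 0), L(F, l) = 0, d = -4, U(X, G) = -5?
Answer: -195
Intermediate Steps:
p(f) = -5
J(Z, u) = -5
n = -9 (n = (0 - 6*3)/2 = (0 - 18)/2 = (1/2)*(-18) = -9)
(A(-10, J(-3, -1)) + n) - 194 = (8 - 9) - 194 = -1 - 194 = -195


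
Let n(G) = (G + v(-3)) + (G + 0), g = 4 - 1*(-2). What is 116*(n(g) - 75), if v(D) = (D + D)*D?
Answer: -5220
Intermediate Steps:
g = 6 (g = 4 + 2 = 6)
v(D) = 2*D² (v(D) = (2*D)*D = 2*D²)
n(G) = 18 + 2*G (n(G) = (G + 2*(-3)²) + (G + 0) = (G + 2*9) + G = (G + 18) + G = (18 + G) + G = 18 + 2*G)
116*(n(g) - 75) = 116*((18 + 2*6) - 75) = 116*((18 + 12) - 75) = 116*(30 - 75) = 116*(-45) = -5220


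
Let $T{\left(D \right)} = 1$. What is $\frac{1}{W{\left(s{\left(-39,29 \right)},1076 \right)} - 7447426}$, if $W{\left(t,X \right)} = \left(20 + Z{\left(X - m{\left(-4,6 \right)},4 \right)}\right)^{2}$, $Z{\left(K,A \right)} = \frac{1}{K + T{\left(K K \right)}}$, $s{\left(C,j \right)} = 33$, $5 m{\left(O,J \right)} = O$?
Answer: $- \frac{29041321}{216271471483521} \approx -1.3428 \cdot 10^{-7}$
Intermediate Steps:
$m{\left(O,J \right)} = \frac{O}{5}$
$Z{\left(K,A \right)} = \frac{1}{1 + K}$ ($Z{\left(K,A \right)} = \frac{1}{K + 1} = \frac{1}{1 + K}$)
$W{\left(t,X \right)} = \left(20 + \frac{1}{\frac{9}{5} + X}\right)^{2}$ ($W{\left(t,X \right)} = \left(20 + \frac{1}{1 + \left(X - \frac{1}{5} \left(-4\right)\right)}\right)^{2} = \left(20 + \frac{1}{1 + \left(X - - \frac{4}{5}\right)}\right)^{2} = \left(20 + \frac{1}{1 + \left(X + \frac{4}{5}\right)}\right)^{2} = \left(20 + \frac{1}{1 + \left(\frac{4}{5} + X\right)}\right)^{2} = \left(20 + \frac{1}{\frac{9}{5} + X}\right)^{2}$)
$\frac{1}{W{\left(s{\left(-39,29 \right)},1076 \right)} - 7447426} = \frac{1}{\frac{25 \left(37 + 20 \cdot 1076\right)^{2}}{\left(9 + 5 \cdot 1076\right)^{2}} - 7447426} = \frac{1}{\frac{25 \left(37 + 21520\right)^{2}}{\left(9 + 5380\right)^{2}} - 7447426} = \frac{1}{\frac{25 \cdot 21557^{2}}{29041321} - 7447426} = \frac{1}{25 \cdot \frac{1}{29041321} \cdot 464704249 - 7447426} = \frac{1}{\frac{11617606225}{29041321} - 7447426} = \frac{1}{- \frac{216271471483521}{29041321}} = - \frac{29041321}{216271471483521}$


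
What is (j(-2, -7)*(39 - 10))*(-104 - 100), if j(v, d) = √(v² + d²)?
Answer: -5916*√53 ≈ -43069.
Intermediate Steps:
j(v, d) = √(d² + v²)
(j(-2, -7)*(39 - 10))*(-104 - 100) = (√((-7)² + (-2)²)*(39 - 10))*(-104 - 100) = (√(49 + 4)*29)*(-204) = (√53*29)*(-204) = (29*√53)*(-204) = -5916*√53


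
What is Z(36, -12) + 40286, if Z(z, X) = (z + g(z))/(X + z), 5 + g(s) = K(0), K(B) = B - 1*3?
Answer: 241723/6 ≈ 40287.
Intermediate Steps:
K(B) = -3 + B (K(B) = B - 3 = -3 + B)
g(s) = -8 (g(s) = -5 + (-3 + 0) = -5 - 3 = -8)
Z(z, X) = (-8 + z)/(X + z) (Z(z, X) = (z - 8)/(X + z) = (-8 + z)/(X + z))
Z(36, -12) + 40286 = (-8 + 36)/(-12 + 36) + 40286 = 28/24 + 40286 = (1/24)*28 + 40286 = 7/6 + 40286 = 241723/6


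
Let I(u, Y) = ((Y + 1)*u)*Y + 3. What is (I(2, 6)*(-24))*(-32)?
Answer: 66816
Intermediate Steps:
I(u, Y) = 3 + Y*u*(1 + Y) (I(u, Y) = ((1 + Y)*u)*Y + 3 = (u*(1 + Y))*Y + 3 = Y*u*(1 + Y) + 3 = 3 + Y*u*(1 + Y))
(I(2, 6)*(-24))*(-32) = ((3 + 6*2 + 2*6²)*(-24))*(-32) = ((3 + 12 + 2*36)*(-24))*(-32) = ((3 + 12 + 72)*(-24))*(-32) = (87*(-24))*(-32) = -2088*(-32) = 66816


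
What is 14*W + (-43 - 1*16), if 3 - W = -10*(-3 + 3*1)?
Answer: -17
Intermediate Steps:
W = 3 (W = 3 - (-10)*(-3 + 3*1) = 3 - (-10)*(-3 + 3) = 3 - (-10)*0 = 3 - 1*0 = 3 + 0 = 3)
14*W + (-43 - 1*16) = 14*3 + (-43 - 1*16) = 42 + (-43 - 16) = 42 - 59 = -17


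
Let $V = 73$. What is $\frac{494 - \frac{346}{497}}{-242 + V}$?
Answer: $- \frac{245172}{83993} \approx -2.919$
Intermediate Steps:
$\frac{494 - \frac{346}{497}}{-242 + V} = \frac{494 - \frac{346}{497}}{-242 + 73} = \frac{494 - \frac{346}{497}}{-169} = \left(494 - \frac{346}{497}\right) \left(- \frac{1}{169}\right) = \frac{245172}{497} \left(- \frac{1}{169}\right) = - \frac{245172}{83993}$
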